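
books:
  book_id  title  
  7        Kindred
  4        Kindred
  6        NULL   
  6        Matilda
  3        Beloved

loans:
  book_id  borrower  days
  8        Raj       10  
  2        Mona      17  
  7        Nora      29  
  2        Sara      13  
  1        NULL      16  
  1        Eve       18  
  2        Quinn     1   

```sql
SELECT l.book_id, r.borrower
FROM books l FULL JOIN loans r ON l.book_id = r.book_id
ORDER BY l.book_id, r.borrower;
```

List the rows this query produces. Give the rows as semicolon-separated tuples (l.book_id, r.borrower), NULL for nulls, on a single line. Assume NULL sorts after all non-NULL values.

FULL OUTER JOIN keeps every row from both sides; unmatched rows get NULL for the other side's columns.
Matching on l.book_id = r.book_id.
Matched pairs: 1; unmatched l rows kept: 4; unmatched r rows kept: 6.

(3, NULL); (4, NULL); (6, NULL); (6, NULL); (7, Nora); (NULL, Eve); (NULL, Mona); (NULL, Quinn); (NULL, Raj); (NULL, Sara); (NULL, NULL)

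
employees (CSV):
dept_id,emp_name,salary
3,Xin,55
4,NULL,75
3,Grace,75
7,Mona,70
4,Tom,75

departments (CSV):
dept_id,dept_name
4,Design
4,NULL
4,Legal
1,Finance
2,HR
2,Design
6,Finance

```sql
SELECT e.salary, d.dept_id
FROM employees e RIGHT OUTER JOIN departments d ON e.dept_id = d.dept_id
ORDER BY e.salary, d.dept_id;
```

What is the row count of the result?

10

RIGHT JOIN keeps every row from `departments`; unmatched rows get NULL for `employees`'s columns.
Matching on e.dept_id = d.dept_id.
Matched pairs: 6; unmatched d rows kept: 4.
Total: 6 matched + 4 padded = 10 rows.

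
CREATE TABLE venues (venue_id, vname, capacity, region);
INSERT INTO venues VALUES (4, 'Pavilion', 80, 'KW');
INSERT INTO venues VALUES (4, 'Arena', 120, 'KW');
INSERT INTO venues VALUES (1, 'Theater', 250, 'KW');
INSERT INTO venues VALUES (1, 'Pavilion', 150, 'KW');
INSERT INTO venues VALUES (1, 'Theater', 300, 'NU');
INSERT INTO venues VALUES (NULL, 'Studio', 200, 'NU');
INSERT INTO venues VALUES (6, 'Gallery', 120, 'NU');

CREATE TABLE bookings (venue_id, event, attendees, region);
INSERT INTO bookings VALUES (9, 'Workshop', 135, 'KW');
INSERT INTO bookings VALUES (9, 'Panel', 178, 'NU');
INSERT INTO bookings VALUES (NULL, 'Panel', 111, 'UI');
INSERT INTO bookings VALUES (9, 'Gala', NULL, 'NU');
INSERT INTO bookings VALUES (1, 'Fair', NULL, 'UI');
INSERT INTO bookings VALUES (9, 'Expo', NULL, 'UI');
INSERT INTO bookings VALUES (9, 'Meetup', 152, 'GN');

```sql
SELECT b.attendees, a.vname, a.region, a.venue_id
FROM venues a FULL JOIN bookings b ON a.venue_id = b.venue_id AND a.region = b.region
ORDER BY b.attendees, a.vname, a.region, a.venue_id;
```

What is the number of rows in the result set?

14

FULL OUTER JOIN keeps every row from both sides; unmatched rows get NULL for the other side's columns.
Matching on a.venue_id = b.venue_id AND a.region = b.region. A NULL in a compared column never satisfies the condition.
- a (venue_id=4, region=KW) has no partner → padded with NULL.
- a (venue_id=4, region=KW) has no partner → padded with NULL.
- a (venue_id=1, region=KW) has no partner → padded with NULL.
- a (venue_id=1, region=KW) has no partner → padded with NULL.
- a (venue_id=1, region=NU) has no partner → padded with NULL.
- a (venue_id=NULL, region=NU) has no partner → padded with NULL.
- a (venue_id=6, region=NU) has no partner → padded with NULL.
- 7 b row(s) had no a match → kept, a columns NULL.
Total: 0 matched + 14 padded = 14 rows.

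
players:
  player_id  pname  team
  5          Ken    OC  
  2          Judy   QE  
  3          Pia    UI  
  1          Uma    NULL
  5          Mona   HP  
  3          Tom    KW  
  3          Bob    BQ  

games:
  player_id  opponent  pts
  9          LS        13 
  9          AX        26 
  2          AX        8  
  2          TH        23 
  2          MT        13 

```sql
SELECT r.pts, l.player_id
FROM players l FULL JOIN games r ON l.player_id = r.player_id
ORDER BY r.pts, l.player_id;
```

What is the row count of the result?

FULL OUTER JOIN keeps every row from both sides; unmatched rows get NULL for the other side's columns.
Matching on l.player_id = r.player_id.
- l[0] player_id=5 → no match; kept with NULLs on the r side.
- l[1] player_id=2 → 3 match(es) in r → 3 row(s).
- l[2] player_id=3 → no match; kept with NULLs on the r side.
- l[3] player_id=1 → no match; kept with NULLs on the r side.
- l[4] player_id=5 → no match; kept with NULLs on the r side.
- l[5] player_id=3 → no match; kept with NULLs on the r side.
- l[6] player_id=3 → no match; kept with NULLs on the r side.
- 2 row(s) from r found no l partner → padded with NULL.
Total: 3 matched + 8 padded = 11 rows.

11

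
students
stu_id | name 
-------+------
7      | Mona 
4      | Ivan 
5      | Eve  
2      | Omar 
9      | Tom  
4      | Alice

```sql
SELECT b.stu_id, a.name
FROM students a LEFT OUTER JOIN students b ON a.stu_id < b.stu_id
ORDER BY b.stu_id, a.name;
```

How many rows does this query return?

LEFT JOIN keeps every row from `students a`; unmatched rows get NULL for `students b`'s columns.
Matching on a.stu_id < b.stu_id.
Matched pairs: 14; unmatched a rows kept: 1.
Total: 14 matched + 1 padded = 15 rows.

15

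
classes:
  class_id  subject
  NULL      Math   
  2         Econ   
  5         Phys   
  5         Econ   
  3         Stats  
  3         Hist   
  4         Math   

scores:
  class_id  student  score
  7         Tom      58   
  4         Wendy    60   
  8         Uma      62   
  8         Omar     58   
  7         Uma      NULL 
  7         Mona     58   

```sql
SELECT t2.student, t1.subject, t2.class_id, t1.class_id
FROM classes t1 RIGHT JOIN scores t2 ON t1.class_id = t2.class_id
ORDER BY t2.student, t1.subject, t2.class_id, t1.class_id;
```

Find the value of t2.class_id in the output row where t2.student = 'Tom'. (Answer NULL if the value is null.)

7

RIGHT JOIN keeps every row from `scores`; unmatched rows get NULL for `classes`'s columns.
Matching on t1.class_id = t2.class_id. A NULL in a compared column never satisfies the condition.
Matched pairs: 1; unmatched t2 rows kept: 5.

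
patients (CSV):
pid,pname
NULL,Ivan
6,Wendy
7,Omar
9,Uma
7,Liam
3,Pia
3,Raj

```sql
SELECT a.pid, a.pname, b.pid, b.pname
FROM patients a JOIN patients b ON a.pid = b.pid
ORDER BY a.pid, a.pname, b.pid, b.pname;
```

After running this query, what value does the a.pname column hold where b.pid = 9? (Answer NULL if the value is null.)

Uma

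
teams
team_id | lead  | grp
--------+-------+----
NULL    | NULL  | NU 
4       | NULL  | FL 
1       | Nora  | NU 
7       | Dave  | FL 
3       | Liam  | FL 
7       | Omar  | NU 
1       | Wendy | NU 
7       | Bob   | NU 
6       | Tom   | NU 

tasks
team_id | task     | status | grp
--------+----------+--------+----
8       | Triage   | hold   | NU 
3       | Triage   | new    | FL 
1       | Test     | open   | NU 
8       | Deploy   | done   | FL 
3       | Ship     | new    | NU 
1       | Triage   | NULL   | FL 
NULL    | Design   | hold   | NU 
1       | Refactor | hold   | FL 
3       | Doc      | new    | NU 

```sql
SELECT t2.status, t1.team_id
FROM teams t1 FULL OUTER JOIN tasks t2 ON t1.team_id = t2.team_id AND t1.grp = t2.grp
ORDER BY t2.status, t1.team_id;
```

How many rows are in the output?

16

FULL OUTER JOIN keeps every row from both sides; unmatched rows get NULL for the other side's columns.
Matching on t1.team_id = t2.team_id AND t1.grp = t2.grp. A NULL in a compared column never satisfies the condition.
- t1[0] team_id=NULL, grp=NU → no match; kept with NULLs on the t2 side.
- t1[1] team_id=4, grp=FL → no match; kept with NULLs on the t2 side.
- t1[2] team_id=1, grp=NU → 1 match(es) in t2 → 1 row(s).
- t1[3] team_id=7, grp=FL → no match; kept with NULLs on the t2 side.
- t1[4] team_id=3, grp=FL → 1 match(es) in t2 → 1 row(s).
- t1[5] team_id=7, grp=NU → no match; kept with NULLs on the t2 side.
- t1[6] team_id=1, grp=NU → 1 match(es) in t2 → 1 row(s).
- t1[7] team_id=7, grp=NU → no match; kept with NULLs on the t2 side.
- t1[8] team_id=6, grp=NU → no match; kept with NULLs on the t2 side.
- 7 row(s) from t2 found no t1 partner → padded with NULL.
Total: 3 matched + 13 padded = 16 rows.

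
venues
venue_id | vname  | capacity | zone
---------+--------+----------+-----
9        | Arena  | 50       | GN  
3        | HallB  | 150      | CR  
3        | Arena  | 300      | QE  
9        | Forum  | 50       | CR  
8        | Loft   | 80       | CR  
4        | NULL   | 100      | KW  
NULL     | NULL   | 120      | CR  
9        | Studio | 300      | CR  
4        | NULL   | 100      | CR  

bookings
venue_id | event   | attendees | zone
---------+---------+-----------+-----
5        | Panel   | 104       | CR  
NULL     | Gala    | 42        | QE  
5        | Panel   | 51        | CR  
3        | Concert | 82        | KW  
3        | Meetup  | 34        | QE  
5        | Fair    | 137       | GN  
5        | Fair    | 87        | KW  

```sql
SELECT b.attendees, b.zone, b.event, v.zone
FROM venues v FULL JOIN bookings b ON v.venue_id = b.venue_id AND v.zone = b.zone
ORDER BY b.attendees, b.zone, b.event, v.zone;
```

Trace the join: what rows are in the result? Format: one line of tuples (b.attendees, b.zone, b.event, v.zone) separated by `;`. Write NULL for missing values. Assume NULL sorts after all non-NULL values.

(34, QE, Meetup, QE); (42, QE, Gala, NULL); (51, CR, Panel, NULL); (82, KW, Concert, NULL); (87, KW, Fair, NULL); (104, CR, Panel, NULL); (137, GN, Fair, NULL); (NULL, NULL, NULL, CR); (NULL, NULL, NULL, CR); (NULL, NULL, NULL, CR); (NULL, NULL, NULL, CR); (NULL, NULL, NULL, CR); (NULL, NULL, NULL, CR); (NULL, NULL, NULL, GN); (NULL, NULL, NULL, KW)

FULL OUTER JOIN keeps every row from both sides; unmatched rows get NULL for the other side's columns.
Matching on v.venue_id = b.venue_id AND v.zone = b.zone. A NULL in a compared column never satisfies the condition.
- v[0] venue_id=9, zone=GN → no match; kept with NULLs on the b side.
- v[1] venue_id=3, zone=CR → no match; kept with NULLs on the b side.
- v[2] venue_id=3, zone=QE → 1 match(es) in b → 1 row(s).
- v[3] venue_id=9, zone=CR → no match; kept with NULLs on the b side.
- v[4] venue_id=8, zone=CR → no match; kept with NULLs on the b side.
- v[5] venue_id=4, zone=KW → no match; kept with NULLs on the b side.
- v[6] venue_id=NULL, zone=CR → no match; kept with NULLs on the b side.
- v[7] venue_id=9, zone=CR → no match; kept with NULLs on the b side.
- v[8] venue_id=4, zone=CR → no match; kept with NULLs on the b side.
- plus 6 unmatched b row(s), each kept with NULL v columns.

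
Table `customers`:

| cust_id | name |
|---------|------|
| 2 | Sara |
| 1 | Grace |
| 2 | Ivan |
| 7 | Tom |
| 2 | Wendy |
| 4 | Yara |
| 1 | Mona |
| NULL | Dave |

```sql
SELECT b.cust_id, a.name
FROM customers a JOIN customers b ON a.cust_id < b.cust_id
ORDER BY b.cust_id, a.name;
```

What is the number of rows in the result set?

17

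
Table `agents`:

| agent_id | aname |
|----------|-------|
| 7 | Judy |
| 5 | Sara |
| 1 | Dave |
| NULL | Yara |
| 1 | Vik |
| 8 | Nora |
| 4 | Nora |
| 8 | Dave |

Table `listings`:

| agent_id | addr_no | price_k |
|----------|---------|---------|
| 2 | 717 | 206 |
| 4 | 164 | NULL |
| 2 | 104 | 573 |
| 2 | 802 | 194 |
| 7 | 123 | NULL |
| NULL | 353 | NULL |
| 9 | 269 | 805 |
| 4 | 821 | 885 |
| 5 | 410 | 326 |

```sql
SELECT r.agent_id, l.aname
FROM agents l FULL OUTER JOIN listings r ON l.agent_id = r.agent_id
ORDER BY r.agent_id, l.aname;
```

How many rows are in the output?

FULL OUTER JOIN keeps every row from both sides; unmatched rows get NULL for the other side's columns.
Matching on l.agent_id = r.agent_id. A NULL in a compared column never satisfies the condition.
- l[0] agent_id=7 → 1 match(es) in r → 1 row(s).
- l[1] agent_id=5 → 1 match(es) in r → 1 row(s).
- l[2] agent_id=1 → no match; kept with NULLs on the r side.
- l[3] agent_id=NULL → no match; kept with NULLs on the r side.
- l[4] agent_id=1 → no match; kept with NULLs on the r side.
- l[5] agent_id=8 → no match; kept with NULLs on the r side.
- l[6] agent_id=4 → 2 match(es) in r → 2 row(s).
- l[7] agent_id=8 → no match; kept with NULLs on the r side.
- 5 row(s) from r found no l partner → padded with NULL.
Total: 4 matched + 10 padded = 14 rows.

14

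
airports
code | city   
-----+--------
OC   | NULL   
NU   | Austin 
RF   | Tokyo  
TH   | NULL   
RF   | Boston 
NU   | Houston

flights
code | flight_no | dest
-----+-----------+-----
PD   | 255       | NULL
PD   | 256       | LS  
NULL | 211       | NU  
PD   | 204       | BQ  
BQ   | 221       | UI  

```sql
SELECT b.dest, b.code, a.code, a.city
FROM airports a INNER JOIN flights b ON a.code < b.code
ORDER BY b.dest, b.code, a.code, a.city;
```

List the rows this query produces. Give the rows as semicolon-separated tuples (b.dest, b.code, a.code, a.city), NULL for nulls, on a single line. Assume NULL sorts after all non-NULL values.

INNER JOIN keeps only pairs where the ON condition holds.
Matching on a.code < b.code. A NULL in a compared column never satisfies the condition.
- code=OC: 3 matching b row(s), so 3 row(s) emitted.
- code=NU: 3 matching b row(s), so 3 row(s) emitted.
- code=RF: no matching b row, dropped.
- code=TH: no matching b row, dropped.
- code=RF: no matching b row, dropped.
- code=NU: 3 matching b row(s), so 3 row(s) emitted.
After projecting and ordering:
b.dest | b.code | a.code | a.city
BQ | PD | NU | Austin
BQ | PD | NU | Houston
BQ | PD | OC | NULL
LS | PD | NU | Austin
LS | PD | NU | Houston
LS | PD | OC | NULL
NULL | PD | NU | Austin
NULL | PD | NU | Houston
NULL | PD | OC | NULL

(BQ, PD, NU, Austin); (BQ, PD, NU, Houston); (BQ, PD, OC, NULL); (LS, PD, NU, Austin); (LS, PD, NU, Houston); (LS, PD, OC, NULL); (NULL, PD, NU, Austin); (NULL, PD, NU, Houston); (NULL, PD, OC, NULL)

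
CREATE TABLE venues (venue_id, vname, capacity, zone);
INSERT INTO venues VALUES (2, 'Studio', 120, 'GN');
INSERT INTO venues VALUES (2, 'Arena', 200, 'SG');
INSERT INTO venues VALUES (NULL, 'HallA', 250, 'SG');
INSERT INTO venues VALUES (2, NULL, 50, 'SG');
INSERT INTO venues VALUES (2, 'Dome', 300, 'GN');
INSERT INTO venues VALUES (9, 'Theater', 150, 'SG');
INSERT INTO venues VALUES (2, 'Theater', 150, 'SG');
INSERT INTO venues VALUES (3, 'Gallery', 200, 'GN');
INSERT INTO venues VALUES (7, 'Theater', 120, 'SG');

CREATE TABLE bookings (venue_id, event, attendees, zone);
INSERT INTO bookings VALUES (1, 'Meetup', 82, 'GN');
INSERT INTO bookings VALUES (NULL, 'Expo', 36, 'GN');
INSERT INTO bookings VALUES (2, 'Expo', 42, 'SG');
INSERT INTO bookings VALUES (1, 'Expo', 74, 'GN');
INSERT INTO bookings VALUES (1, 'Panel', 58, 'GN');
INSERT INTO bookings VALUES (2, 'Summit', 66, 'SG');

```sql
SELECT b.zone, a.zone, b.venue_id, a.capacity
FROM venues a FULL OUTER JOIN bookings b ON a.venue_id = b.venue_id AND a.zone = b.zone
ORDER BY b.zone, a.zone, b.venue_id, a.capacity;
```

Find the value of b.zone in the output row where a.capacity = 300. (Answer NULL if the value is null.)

NULL

FULL OUTER JOIN keeps every row from both sides; unmatched rows get NULL for the other side's columns.
Matching on a.venue_id = b.venue_id AND a.zone = b.zone. A NULL in a compared column never satisfies the condition.
- venue_id=2, zone=GN: no b row matches, row kept with b columns NULL.
- venue_id=2, zone=SG: 2 matching b row(s), so 2 row(s) emitted.
- venue_id=NULL, zone=SG: no b row matches, row kept with b columns NULL.
- venue_id=2, zone=SG: 2 matching b row(s), so 2 row(s) emitted.
- venue_id=2, zone=GN: no b row matches, row kept with b columns NULL.
- venue_id=9, zone=SG: no b row matches, row kept with b columns NULL.
- venue_id=2, zone=SG: 2 matching b row(s), so 2 row(s) emitted.
- venue_id=3, zone=GN: no b row matches, row kept with b columns NULL.
- venue_id=7, zone=SG: no b row matches, row kept with b columns NULL.
- plus 4 unmatched b row(s), each kept with NULL a columns.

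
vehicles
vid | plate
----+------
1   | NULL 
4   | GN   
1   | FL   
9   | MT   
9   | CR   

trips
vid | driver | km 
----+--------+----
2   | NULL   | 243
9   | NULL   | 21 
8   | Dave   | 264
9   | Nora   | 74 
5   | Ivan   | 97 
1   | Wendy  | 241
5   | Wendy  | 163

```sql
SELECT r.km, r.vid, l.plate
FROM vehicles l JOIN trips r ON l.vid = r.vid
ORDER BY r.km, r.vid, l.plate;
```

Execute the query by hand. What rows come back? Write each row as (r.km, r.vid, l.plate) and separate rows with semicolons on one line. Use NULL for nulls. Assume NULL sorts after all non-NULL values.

(21, 9, CR); (21, 9, MT); (74, 9, CR); (74, 9, MT); (241, 1, FL); (241, 1, NULL)

INNER JOIN keeps only pairs where the ON condition holds.
Matching on l.vid = r.vid.
Matched pairs: 6.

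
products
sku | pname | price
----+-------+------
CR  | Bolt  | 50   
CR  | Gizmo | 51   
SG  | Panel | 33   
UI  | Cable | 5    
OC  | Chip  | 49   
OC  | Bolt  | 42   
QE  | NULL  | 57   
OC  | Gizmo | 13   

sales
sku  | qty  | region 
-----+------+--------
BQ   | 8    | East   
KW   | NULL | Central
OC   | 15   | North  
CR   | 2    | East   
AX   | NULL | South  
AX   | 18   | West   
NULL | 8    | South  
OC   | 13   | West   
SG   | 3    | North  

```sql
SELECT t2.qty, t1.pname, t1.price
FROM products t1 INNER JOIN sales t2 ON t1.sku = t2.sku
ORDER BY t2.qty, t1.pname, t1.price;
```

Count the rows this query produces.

9

INNER JOIN keeps only pairs where the ON condition holds.
Matching on t1.sku = t2.sku. A NULL in a compared column never satisfies the condition.
- t1 (sku=CR) pairs with 1 row(s) of t2.
- t1 (sku=CR) pairs with 1 row(s) of t2.
- t1 (sku=SG) pairs with 1 row(s) of t2.
- t1 (sku=UI) has no partner → excluded.
- t1 (sku=OC) pairs with 2 row(s) of t2.
- t1 (sku=OC) pairs with 2 row(s) of t2.
- t1 (sku=QE) has no partner → excluded.
- t1 (sku=OC) pairs with 2 row(s) of t2.
Total: 9 rows.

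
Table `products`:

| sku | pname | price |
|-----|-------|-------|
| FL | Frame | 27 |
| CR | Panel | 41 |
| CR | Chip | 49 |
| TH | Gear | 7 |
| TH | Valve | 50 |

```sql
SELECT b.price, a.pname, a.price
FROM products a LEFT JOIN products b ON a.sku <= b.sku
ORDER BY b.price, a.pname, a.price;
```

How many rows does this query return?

17

LEFT JOIN keeps every row from `products a`; unmatched rows get NULL for `products b`'s columns.
Matching on a.sku <= b.sku.
- a row (sku=FL): matches 3 b row(s) → 3 output row(s).
- a row (sku=CR): matches 5 b row(s) → 5 output row(s).
- a row (sku=CR): matches 5 b row(s) → 5 output row(s).
- a row (sku=TH): matches 2 b row(s) → 2 output row(s).
- a row (sku=TH): matches 2 b row(s) → 2 output row(s).
Total: 17 rows.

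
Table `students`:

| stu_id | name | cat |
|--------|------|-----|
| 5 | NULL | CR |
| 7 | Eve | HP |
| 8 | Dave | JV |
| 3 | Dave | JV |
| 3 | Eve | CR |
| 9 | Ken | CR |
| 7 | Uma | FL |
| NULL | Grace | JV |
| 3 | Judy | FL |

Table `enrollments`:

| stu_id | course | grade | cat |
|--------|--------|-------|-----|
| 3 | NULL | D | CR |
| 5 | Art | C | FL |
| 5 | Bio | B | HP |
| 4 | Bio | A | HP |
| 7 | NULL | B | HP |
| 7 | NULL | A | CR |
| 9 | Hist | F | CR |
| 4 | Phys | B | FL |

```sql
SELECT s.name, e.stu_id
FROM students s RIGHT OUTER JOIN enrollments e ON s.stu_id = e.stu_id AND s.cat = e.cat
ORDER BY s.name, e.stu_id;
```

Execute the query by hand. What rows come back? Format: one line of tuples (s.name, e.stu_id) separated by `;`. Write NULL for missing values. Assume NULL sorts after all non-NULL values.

RIGHT JOIN keeps every row from `enrollments`; unmatched rows get NULL for `students`'s columns.
Matching on s.stu_id = e.stu_id AND s.cat = e.cat. A NULL in a compared column never satisfies the condition.
Matched pairs: 3; unmatched e rows kept: 5.

(Eve, 3); (Eve, 7); (Ken, 9); (NULL, 4); (NULL, 4); (NULL, 5); (NULL, 5); (NULL, 7)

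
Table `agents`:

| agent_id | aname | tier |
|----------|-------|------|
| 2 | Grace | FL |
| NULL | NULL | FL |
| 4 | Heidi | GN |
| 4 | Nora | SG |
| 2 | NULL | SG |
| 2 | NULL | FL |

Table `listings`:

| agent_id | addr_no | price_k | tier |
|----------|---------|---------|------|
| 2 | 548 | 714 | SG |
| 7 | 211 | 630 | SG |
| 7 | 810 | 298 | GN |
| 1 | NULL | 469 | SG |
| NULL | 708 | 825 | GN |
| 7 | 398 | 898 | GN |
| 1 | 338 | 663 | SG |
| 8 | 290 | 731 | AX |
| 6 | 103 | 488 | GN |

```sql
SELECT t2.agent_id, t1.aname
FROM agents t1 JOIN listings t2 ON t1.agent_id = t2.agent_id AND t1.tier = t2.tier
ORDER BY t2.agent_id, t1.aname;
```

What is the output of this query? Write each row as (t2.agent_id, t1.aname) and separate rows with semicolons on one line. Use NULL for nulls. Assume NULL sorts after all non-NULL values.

(2, NULL)

INNER JOIN keeps only pairs where the ON condition holds.
Matching on t1.agent_id = t2.agent_id AND t1.tier = t2.tier. A NULL in a compared column never satisfies the condition.
- agent_id=2, tier=FL: no matching t2 row, dropped.
- agent_id=NULL, tier=FL: no matching t2 row, dropped.
- agent_id=4, tier=GN: no matching t2 row, dropped.
- agent_id=4, tier=SG: no matching t2 row, dropped.
- agent_id=2, tier=SG: 1 matching t2 row(s), so 1 row(s) emitted.
- agent_id=2, tier=FL: no matching t2 row, dropped.
After projecting and ordering:
t2.agent_id | t1.aname
2 | NULL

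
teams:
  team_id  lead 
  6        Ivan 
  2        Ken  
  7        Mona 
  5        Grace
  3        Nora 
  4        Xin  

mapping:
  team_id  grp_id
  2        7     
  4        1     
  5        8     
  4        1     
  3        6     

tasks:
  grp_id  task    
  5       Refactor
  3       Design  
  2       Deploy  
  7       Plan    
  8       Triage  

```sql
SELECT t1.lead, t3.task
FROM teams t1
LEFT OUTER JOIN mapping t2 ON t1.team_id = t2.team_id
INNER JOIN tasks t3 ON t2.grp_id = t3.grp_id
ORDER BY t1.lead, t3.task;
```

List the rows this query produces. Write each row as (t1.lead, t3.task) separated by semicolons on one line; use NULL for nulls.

Joins associate left-to-right: teams LEFT JOIN mapping on team_id gives 7 intermediate row(s).
Then INNER JOIN `tasks t3` on grp_id: keep only rows whose t2.grp_id appears in t3.

(Grace, Triage); (Ken, Plan)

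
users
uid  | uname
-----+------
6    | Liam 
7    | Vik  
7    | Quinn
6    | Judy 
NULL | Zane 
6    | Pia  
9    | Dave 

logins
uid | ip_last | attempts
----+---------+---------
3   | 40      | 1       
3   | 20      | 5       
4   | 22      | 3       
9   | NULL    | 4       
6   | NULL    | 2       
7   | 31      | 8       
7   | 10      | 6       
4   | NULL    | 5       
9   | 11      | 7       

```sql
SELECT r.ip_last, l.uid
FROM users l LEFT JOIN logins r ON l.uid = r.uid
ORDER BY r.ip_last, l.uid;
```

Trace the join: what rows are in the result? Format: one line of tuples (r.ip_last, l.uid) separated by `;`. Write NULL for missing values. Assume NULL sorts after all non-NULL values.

(10, 7); (10, 7); (11, 9); (31, 7); (31, 7); (NULL, 6); (NULL, 6); (NULL, 6); (NULL, 9); (NULL, NULL)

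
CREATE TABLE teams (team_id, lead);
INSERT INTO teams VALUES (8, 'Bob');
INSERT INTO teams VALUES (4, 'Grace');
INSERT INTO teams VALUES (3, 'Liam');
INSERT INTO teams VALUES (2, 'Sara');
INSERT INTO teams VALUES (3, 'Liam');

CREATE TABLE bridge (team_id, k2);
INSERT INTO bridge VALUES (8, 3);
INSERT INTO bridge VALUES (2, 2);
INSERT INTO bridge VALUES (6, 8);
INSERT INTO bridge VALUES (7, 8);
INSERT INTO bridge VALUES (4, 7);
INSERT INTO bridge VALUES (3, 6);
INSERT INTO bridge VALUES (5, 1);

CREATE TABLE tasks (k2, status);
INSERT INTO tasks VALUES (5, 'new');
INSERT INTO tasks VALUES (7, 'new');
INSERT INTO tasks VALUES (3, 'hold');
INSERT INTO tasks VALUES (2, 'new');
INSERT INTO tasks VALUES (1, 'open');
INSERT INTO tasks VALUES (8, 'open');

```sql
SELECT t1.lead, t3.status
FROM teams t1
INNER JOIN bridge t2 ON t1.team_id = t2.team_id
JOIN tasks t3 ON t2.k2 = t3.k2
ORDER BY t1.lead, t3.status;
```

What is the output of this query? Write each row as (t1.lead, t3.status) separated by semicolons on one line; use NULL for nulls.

Joins associate left-to-right: teams INNER JOIN bridge on team_id gives 5 intermediate row(s).
Then INNER JOIN `tasks t3` on k2: keep only rows whose t2.k2 appears in t3.

(Bob, hold); (Grace, new); (Sara, new)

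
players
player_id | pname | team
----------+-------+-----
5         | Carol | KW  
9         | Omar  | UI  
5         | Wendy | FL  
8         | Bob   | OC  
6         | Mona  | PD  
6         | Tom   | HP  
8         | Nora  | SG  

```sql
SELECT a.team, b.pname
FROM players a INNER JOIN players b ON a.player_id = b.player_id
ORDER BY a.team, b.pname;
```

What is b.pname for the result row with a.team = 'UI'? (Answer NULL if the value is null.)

Omar

INNER JOIN keeps only pairs where the ON condition holds.
Matching on a.player_id = b.player_id.
Matched pairs: 13.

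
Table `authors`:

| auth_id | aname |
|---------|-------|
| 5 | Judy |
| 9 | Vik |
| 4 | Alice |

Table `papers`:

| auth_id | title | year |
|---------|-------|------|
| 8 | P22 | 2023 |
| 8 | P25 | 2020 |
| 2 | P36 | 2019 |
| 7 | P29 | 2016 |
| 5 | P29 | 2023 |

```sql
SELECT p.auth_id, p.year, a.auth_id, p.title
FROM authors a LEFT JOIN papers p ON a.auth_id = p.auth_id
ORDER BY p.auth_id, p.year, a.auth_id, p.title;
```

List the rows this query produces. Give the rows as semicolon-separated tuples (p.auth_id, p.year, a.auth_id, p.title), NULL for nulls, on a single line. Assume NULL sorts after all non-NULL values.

LEFT JOIN keeps every row from `authors`; unmatched rows get NULL for `papers`'s columns.
Matching on a.auth_id = p.auth_id.
- a row (auth_id=5): matches 1 p row(s) → 1 output row(s).
- a row (auth_id=9): no match → kept, p columns NULL.
- a row (auth_id=4): no match → kept, p columns NULL.
After projecting and ordering:
p.auth_id | p.year | a.auth_id | p.title
5 | 2023 | 5 | P29
NULL | NULL | 4 | NULL
NULL | NULL | 9 | NULL

(5, 2023, 5, P29); (NULL, NULL, 4, NULL); (NULL, NULL, 9, NULL)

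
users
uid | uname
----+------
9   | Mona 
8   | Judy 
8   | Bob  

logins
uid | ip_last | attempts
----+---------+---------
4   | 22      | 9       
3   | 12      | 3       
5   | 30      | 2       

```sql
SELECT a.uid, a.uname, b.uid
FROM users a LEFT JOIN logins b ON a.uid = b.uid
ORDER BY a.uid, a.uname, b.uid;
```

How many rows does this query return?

3

LEFT JOIN keeps every row from `users`; unmatched rows get NULL for `logins`'s columns.
Matching on a.uid = b.uid.
- a (uid=9) has no partner → padded with NULL.
- a (uid=8) has no partner → padded with NULL.
- a (uid=8) has no partner → padded with NULL.
Total: 0 matched + 3 padded = 3 rows.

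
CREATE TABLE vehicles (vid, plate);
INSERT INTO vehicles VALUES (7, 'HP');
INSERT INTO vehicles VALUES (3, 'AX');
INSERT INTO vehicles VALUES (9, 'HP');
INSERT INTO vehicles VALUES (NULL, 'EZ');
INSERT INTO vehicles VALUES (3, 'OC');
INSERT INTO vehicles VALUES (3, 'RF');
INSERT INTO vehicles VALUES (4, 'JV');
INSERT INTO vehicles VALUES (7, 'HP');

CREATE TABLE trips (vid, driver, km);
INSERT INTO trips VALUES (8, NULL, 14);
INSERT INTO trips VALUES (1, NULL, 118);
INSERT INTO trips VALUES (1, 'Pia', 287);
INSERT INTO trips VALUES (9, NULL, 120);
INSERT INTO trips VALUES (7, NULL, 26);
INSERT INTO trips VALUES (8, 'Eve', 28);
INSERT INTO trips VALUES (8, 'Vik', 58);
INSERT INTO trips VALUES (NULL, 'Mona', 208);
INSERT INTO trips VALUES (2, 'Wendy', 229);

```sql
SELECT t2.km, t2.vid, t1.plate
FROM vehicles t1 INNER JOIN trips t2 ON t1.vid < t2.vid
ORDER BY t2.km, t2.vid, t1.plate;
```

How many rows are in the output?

28

INNER JOIN keeps only pairs where the ON condition holds.
Matching on t1.vid < t2.vid. A NULL in a compared column never satisfies the condition.
- vid=7: 4 matching t2 row(s), so 4 row(s) emitted.
- vid=3: 5 matching t2 row(s), so 5 row(s) emitted.
- vid=9: no matching t2 row, dropped.
- vid=NULL: no matching t2 row, dropped.
- vid=3: 5 matching t2 row(s), so 5 row(s) emitted.
- vid=3: 5 matching t2 row(s), so 5 row(s) emitted.
- vid=4: 5 matching t2 row(s), so 5 row(s) emitted.
- vid=7: 4 matching t2 row(s), so 4 row(s) emitted.
Total: 28 rows.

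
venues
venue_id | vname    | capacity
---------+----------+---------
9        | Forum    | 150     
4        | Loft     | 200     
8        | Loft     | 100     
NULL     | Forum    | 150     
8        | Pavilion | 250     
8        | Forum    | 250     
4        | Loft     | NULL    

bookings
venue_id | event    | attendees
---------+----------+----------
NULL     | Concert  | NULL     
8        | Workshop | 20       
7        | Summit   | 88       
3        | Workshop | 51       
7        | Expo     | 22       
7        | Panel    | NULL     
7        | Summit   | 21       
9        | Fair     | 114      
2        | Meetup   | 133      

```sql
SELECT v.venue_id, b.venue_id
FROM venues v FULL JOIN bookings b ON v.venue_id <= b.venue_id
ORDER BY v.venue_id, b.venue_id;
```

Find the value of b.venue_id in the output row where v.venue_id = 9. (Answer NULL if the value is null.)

9

FULL OUTER JOIN keeps every row from both sides; unmatched rows get NULL for the other side's columns.
Matching on v.venue_id <= b.venue_id. A NULL in a compared column never satisfies the condition.
- v[0] venue_id=9 → 1 match(es) in b → 1 row(s).
- v[1] venue_id=4 → 6 match(es) in b → 6 row(s).
- v[2] venue_id=8 → 2 match(es) in b → 2 row(s).
- v[3] venue_id=NULL → no match; kept with NULLs on the b side.
- v[4] venue_id=8 → 2 match(es) in b → 2 row(s).
- v[5] venue_id=8 → 2 match(es) in b → 2 row(s).
- v[6] venue_id=4 → 6 match(es) in b → 6 row(s).
- 3 b row(s) had no v match → kept, v columns NULL.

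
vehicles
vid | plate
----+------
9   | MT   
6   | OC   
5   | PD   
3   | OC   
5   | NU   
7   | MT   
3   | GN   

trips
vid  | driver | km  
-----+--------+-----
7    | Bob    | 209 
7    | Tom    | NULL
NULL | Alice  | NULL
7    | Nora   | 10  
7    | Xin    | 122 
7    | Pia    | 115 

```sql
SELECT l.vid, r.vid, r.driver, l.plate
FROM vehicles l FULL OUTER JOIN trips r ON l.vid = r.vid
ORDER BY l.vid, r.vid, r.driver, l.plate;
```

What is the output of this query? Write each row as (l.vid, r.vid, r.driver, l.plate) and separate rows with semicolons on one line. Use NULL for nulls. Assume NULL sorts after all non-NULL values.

FULL OUTER JOIN keeps every row from both sides; unmatched rows get NULL for the other side's columns.
Matching on l.vid = r.vid. A NULL in a compared column never satisfies the condition.
- l row (vid=9): no match → kept, r columns NULL.
- l row (vid=6): no match → kept, r columns NULL.
- l row (vid=5): no match → kept, r columns NULL.
- l row (vid=3): no match → kept, r columns NULL.
- l row (vid=5): no match → kept, r columns NULL.
- l row (vid=7): matches 5 r row(s) → 5 output row(s).
- l row (vid=3): no match → kept, r columns NULL.
- 1 r row(s) had no l match → kept, l columns NULL.

(3, NULL, NULL, GN); (3, NULL, NULL, OC); (5, NULL, NULL, NU); (5, NULL, NULL, PD); (6, NULL, NULL, OC); (7, 7, Bob, MT); (7, 7, Nora, MT); (7, 7, Pia, MT); (7, 7, Tom, MT); (7, 7, Xin, MT); (9, NULL, NULL, MT); (NULL, NULL, Alice, NULL)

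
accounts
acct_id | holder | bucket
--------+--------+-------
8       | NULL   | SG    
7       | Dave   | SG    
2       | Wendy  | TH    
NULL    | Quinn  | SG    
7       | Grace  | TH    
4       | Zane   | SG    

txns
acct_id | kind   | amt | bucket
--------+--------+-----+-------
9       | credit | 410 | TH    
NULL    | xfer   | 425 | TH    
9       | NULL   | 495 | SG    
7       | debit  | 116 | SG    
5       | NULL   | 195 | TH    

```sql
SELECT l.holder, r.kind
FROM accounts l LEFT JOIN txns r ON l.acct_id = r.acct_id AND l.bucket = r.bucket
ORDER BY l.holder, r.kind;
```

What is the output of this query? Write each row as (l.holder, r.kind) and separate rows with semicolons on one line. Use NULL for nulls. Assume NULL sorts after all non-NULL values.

LEFT JOIN keeps every row from `accounts`; unmatched rows get NULL for `txns`'s columns.
Matching on l.acct_id = r.acct_id AND l.bucket = r.bucket. A NULL in a compared column never satisfies the condition.
- l (acct_id=8, bucket=SG) has no partner → padded with NULL.
- l (acct_id=7, bucket=SG) pairs with 1 row(s) of r.
- l (acct_id=2, bucket=TH) has no partner → padded with NULL.
- l (acct_id=NULL, bucket=SG) has no partner → padded with NULL.
- l (acct_id=7, bucket=TH) has no partner → padded with NULL.
- l (acct_id=4, bucket=SG) has no partner → padded with NULL.
After projecting and ordering:
l.holder | r.kind
Dave | debit
Grace | NULL
Quinn | NULL
Wendy | NULL
Zane | NULL
NULL | NULL

(Dave, debit); (Grace, NULL); (Quinn, NULL); (Wendy, NULL); (Zane, NULL); (NULL, NULL)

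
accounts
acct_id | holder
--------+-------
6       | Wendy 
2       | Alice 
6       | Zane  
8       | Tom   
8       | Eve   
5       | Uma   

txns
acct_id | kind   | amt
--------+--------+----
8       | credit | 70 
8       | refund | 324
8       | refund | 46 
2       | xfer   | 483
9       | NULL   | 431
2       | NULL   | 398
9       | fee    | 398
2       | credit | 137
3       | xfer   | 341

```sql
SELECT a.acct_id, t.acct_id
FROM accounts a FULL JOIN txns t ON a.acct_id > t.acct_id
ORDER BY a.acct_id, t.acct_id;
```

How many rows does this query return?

26

FULL OUTER JOIN keeps every row from both sides; unmatched rows get NULL for the other side's columns.
Matching on a.acct_id > t.acct_id.
- acct_id=6: 4 matching t row(s), so 4 row(s) emitted.
- acct_id=2: no t row matches, row kept with t columns NULL.
- acct_id=6: 4 matching t row(s), so 4 row(s) emitted.
- acct_id=8: 4 matching t row(s), so 4 row(s) emitted.
- acct_id=8: 4 matching t row(s), so 4 row(s) emitted.
- acct_id=5: 4 matching t row(s), so 4 row(s) emitted.
- plus 5 unmatched t row(s), each kept with NULL a columns.
Total: 20 matched + 6 padded = 26 rows.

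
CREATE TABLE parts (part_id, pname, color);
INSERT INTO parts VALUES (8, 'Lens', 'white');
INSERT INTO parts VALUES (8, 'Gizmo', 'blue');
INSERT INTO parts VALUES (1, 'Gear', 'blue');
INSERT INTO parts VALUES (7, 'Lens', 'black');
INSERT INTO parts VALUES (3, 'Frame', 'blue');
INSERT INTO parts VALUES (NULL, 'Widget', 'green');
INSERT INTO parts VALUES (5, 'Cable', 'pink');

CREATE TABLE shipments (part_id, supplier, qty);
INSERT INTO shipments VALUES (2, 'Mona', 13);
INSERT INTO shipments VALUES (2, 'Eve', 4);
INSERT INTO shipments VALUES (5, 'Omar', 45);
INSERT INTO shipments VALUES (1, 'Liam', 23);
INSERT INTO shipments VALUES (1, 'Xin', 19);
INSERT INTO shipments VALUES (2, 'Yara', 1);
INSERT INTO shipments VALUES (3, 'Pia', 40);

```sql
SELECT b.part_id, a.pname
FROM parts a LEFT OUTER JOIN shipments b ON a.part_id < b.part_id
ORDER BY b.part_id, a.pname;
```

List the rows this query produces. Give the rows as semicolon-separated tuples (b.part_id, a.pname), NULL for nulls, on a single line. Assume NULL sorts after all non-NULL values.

(2, Gear); (2, Gear); (2, Gear); (3, Gear); (5, Frame); (5, Gear); (NULL, Cable); (NULL, Gizmo); (NULL, Lens); (NULL, Lens); (NULL, Widget)

LEFT JOIN keeps every row from `parts`; unmatched rows get NULL for `shipments`'s columns.
Matching on a.part_id < b.part_id. A NULL in a compared column never satisfies the condition.
- a row (part_id=8): no match → kept, b columns NULL.
- a row (part_id=8): no match → kept, b columns NULL.
- a row (part_id=1): matches 5 b row(s) → 5 output row(s).
- a row (part_id=7): no match → kept, b columns NULL.
- a row (part_id=3): matches 1 b row(s) → 1 output row(s).
- a row (part_id=NULL): no match → kept, b columns NULL.
- a row (part_id=5): no match → kept, b columns NULL.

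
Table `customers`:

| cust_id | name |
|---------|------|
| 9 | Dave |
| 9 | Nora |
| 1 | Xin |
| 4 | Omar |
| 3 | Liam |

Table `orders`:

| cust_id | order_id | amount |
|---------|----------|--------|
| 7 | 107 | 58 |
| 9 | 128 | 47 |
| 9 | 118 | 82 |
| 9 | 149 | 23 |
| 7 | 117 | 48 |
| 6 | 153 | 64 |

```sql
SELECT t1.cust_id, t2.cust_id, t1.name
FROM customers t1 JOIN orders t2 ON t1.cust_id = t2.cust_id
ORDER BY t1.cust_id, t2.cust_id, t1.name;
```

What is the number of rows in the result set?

6

INNER JOIN keeps only pairs where the ON condition holds.
Matching on t1.cust_id = t2.cust_id.
- t1[0] cust_id=9 → 3 match(es) in t2 → 3 row(s).
- t1[1] cust_id=9 → 3 match(es) in t2 → 3 row(s).
- t1[2] cust_id=1 → no match; dropped.
- t1[3] cust_id=4 → no match; dropped.
- t1[4] cust_id=3 → no match; dropped.
Total: 6 rows.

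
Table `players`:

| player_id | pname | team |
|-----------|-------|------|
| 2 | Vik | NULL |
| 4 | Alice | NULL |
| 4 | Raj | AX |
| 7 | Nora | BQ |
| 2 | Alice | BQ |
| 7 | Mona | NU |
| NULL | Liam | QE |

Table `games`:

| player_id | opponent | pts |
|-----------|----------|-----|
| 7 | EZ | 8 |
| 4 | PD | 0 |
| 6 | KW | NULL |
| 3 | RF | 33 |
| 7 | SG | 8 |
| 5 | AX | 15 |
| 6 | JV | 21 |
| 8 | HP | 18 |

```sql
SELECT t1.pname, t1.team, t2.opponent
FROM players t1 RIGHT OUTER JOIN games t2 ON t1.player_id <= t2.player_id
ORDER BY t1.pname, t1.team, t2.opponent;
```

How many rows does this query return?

36

RIGHT JOIN keeps every row from `games`; unmatched rows get NULL for `players`'s columns.
Matching on t1.player_id <= t2.player_id. A NULL in a compared column never satisfies the condition.
Matched pairs: 36; unmatched t2 rows kept: 0.
Total: 36 rows.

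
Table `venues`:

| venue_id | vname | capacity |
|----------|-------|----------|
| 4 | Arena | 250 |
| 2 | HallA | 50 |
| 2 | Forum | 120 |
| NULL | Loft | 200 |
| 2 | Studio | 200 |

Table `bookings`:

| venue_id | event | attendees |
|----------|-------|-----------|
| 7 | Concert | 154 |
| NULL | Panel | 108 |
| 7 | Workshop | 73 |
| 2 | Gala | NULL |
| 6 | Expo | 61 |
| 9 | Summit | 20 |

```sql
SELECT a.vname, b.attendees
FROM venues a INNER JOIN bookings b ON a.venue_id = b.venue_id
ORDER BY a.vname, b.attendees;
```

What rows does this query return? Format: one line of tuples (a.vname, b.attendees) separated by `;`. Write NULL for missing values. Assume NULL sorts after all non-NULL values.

INNER JOIN keeps only pairs where the ON condition holds.
Matching on a.venue_id = b.venue_id. A NULL in a compared column never satisfies the condition.
- a row (venue_id=4): no match → dropped.
- a row (venue_id=2): matches 1 b row(s) → 1 output row(s).
- a row (venue_id=2): matches 1 b row(s) → 1 output row(s).
- a row (venue_id=NULL): no match → dropped.
- a row (venue_id=2): matches 1 b row(s) → 1 output row(s).
After projecting and ordering:
a.vname | b.attendees
Forum | NULL
HallA | NULL
Studio | NULL

(Forum, NULL); (HallA, NULL); (Studio, NULL)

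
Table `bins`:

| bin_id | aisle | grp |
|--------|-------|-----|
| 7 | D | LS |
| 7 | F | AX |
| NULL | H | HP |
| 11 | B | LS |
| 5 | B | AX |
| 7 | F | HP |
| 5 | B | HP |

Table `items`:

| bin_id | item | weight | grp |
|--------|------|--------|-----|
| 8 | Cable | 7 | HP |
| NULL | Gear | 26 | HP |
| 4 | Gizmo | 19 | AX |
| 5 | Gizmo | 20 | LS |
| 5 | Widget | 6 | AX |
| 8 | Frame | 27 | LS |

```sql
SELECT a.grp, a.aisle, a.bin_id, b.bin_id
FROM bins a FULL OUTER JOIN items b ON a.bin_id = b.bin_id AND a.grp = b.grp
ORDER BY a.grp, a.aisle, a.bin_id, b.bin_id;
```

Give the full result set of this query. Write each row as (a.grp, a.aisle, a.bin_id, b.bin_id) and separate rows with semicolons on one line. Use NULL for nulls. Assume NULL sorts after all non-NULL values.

(AX, B, 5, 5); (AX, F, 7, NULL); (HP, B, 5, NULL); (HP, F, 7, NULL); (HP, H, NULL, NULL); (LS, B, 11, NULL); (LS, D, 7, NULL); (NULL, NULL, NULL, 4); (NULL, NULL, NULL, 5); (NULL, NULL, NULL, 8); (NULL, NULL, NULL, 8); (NULL, NULL, NULL, NULL)

FULL OUTER JOIN keeps every row from both sides; unmatched rows get NULL for the other side's columns.
Matching on a.bin_id = b.bin_id AND a.grp = b.grp. A NULL in a compared column never satisfies the condition.
- a row (bin_id=7, grp=LS): no match → kept, b columns NULL.
- a row (bin_id=7, grp=AX): no match → kept, b columns NULL.
- a row (bin_id=NULL, grp=HP): no match → kept, b columns NULL.
- a row (bin_id=11, grp=LS): no match → kept, b columns NULL.
- a row (bin_id=5, grp=AX): matches 1 b row(s) → 1 output row(s).
- a row (bin_id=7, grp=HP): no match → kept, b columns NULL.
- a row (bin_id=5, grp=HP): no match → kept, b columns NULL.
- 5 row(s) from b found no a partner → padded with NULL.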